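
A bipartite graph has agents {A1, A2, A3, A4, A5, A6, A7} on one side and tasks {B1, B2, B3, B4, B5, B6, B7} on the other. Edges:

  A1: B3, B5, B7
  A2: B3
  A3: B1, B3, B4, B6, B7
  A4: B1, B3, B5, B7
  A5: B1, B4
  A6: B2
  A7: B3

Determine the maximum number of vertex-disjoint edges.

6

Unit-capacity flow: source→left, listed edges, right→sink; max matching = max flow.
Augmenting path A1→B3 (+1); matched 1.
Augmenting path A3→B1 (+1); matched 2.
Augmenting path A4→B5 (+1); matched 3.
Augmenting path A5→B4 (+1); matched 4.
Augmenting path A6→B2 (+1); matched 5.
Augmenting path A2→B3→A1→B7 (+1); matched 6.
No augmenting path remains; maximum matching = 6.
König certificate: {A1, A3, A4, A5, A6, B3} is a vertex cover of size 6 (every listed pair touches it), so no matching can be larger.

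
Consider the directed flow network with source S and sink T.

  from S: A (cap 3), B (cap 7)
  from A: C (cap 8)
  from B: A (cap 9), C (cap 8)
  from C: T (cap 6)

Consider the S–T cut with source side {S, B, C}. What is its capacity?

18

Edges leaving {S, B, C}: S→A (3), B→A (9), C→T (6).
Cut capacity = 3 + 9 + 6 = 18.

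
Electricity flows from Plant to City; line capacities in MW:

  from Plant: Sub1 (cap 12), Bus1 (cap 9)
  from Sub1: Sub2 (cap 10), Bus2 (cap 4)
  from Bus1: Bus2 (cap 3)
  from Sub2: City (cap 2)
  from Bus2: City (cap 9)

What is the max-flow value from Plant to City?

9

Augment Plant→Sub1→Sub2→City: bottleneck 2, flow now 2.
Augment Plant→Sub1→Bus2→City: bottleneck 4, flow now 6.
Augment Plant→Bus1→Bus2→City: bottleneck 3, flow now 9.
No augmenting path remains; maximum flow = 9.
In the residual graph, reachable from Plant: {Plant, Sub1, Bus1, Sub2}.
Min-cut edges: Sub1→Bus2 (4), Bus1→Bus2 (3), Sub2→City (2); capacity 4 + 3 + 2 = 9.
This cut is saturated, so no flow can exceed 9.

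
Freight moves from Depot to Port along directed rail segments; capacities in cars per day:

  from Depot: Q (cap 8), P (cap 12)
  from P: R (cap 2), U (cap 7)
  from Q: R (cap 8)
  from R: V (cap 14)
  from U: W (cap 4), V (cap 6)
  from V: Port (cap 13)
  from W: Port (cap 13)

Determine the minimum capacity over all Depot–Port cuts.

17

Augment Depot→P→R→V→Port: bottleneck 2, flow now 2.
Augment Depot→P→U→V→Port: bottleneck 6, flow now 8.
Augment Depot→P→U→W→Port: bottleneck 1, flow now 9.
Augment Depot→Q→R→V→Port: bottleneck 5, flow now 14.
Augment Depot→Q→R→V→U→W→Port: bottleneck 3, flow now 17. (uses reverse residual edge)
No augmenting path remains; maximum flow = 17.
By max-flow min-cut, the minimum cut capacity equals the max flow.
In the residual graph, reachable from Depot: {Depot, P}.
Min-cut edges: Depot→Q (8), P→R (2), P→U (7); capacity 8 + 2 + 7 = 17.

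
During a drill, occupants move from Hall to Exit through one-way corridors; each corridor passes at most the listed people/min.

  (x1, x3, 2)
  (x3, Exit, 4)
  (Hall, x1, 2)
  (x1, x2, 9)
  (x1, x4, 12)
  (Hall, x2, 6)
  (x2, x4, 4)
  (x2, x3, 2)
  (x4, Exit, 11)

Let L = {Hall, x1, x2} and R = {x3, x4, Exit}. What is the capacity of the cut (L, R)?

20

Edges leaving {Hall, x1, x2}: x1→x3 (2), x1→x4 (12), x2→x3 (2), x2→x4 (4).
Cut capacity = 2 + 12 + 2 + 4 = 20.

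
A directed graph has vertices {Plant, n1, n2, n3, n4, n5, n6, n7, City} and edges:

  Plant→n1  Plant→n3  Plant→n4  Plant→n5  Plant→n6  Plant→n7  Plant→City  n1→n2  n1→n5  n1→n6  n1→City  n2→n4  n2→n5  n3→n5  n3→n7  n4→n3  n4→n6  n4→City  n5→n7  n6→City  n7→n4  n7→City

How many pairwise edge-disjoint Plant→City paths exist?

5

Assign every edge capacity 1; by Menger, the answer equals the max flow.
Path Plant→City (+1); total 1.
Path Plant→n1→City (+1); total 2.
Path Plant→n4→City (+1); total 3.
Path Plant→n6→City (+1); total 4.
Path Plant→n7→City (+1); total 5.
No residual Plant→City path; max flow = 5.
Certifying cut of size 5: {Plant→City, Plant→n1, n4→City, n6→City, n7→City}.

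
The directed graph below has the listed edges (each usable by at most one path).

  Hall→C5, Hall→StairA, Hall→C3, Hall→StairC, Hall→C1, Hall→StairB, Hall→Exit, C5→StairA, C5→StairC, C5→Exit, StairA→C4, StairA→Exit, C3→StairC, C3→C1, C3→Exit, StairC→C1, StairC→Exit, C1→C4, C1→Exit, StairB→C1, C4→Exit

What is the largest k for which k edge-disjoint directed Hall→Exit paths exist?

Assign every edge capacity 1; by Menger, the answer equals the max flow.
Path Hall→Exit (+1); total 1.
Path Hall→C5→Exit (+1); total 2.
Path Hall→StairA→Exit (+1); total 3.
Path Hall→C3→Exit (+1); total 4.
Path Hall→StairC→Exit (+1); total 5.
Path Hall→C1→Exit (+1); total 6.
Path Hall→StairB→C1→C4→Exit (+1); total 7.
No residual Hall→Exit path; max flow = 7.
Certifying cut of size 7: {Hall→C1, Hall→C3, Hall→C5, Hall→Exit, Hall→StairA, Hall→StairB, Hall→StairC}.

7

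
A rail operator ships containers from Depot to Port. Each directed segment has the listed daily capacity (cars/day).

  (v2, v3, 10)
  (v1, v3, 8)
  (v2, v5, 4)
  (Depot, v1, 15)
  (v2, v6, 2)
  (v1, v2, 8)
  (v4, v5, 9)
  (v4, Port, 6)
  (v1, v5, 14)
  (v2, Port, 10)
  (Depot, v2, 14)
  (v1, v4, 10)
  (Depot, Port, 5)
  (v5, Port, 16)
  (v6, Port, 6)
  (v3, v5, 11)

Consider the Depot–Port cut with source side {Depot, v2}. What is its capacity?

46

Edges leaving {Depot, v2}: Depot→v1 (15), Depot→Port (5), v2→v3 (10), v2→v5 (4), v2→v6 (2), v2→Port (10).
Cut capacity = 15 + 5 + 10 + 4 + 2 + 10 = 46.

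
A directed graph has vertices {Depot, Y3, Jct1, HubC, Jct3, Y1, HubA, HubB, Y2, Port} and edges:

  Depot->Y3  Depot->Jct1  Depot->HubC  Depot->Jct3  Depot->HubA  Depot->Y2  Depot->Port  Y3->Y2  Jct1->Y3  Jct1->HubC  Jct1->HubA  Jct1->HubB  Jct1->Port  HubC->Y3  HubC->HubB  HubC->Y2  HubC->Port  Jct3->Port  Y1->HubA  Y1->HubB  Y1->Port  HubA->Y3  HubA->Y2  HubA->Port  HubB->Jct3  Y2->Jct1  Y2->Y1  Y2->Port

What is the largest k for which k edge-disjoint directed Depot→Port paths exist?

7

Assign every edge capacity 1; by Menger, the answer equals the max flow.
Path Depot→Port (+1); total 1.
Path Depot→Jct1→Port (+1); total 2.
Path Depot→HubC→Port (+1); total 3.
Path Depot→Jct3→Port (+1); total 4.
Path Depot→HubA→Port (+1); total 5.
Path Depot→Y2→Port (+1); total 6.
Path Depot→Y3→Y2→Y1→Port (+1); total 7.
No residual Depot→Port path; max flow = 7.
Certifying cut of size 7: {Depot→HubA, Depot→HubC, Depot→Jct1, Depot→Jct3, Depot→Port, Depot→Y2, Depot→Y3}.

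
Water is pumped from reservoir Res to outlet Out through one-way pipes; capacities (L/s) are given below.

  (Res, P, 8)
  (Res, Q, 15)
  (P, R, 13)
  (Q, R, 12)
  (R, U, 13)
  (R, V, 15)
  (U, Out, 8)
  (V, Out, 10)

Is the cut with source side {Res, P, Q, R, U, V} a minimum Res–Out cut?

Yes — it is a minimum cut (capacity 18).

Given cut capacity: 8 + 10 = 18.
Augment Res→P→R→U→Out: bottleneck 8, flow now 8.
Augment Res→Q→R→V→Out: bottleneck 10, flow now 18.
No augmenting path remains; maximum flow = 18.
Cut capacity 18 equals the max flow, so it is a minimum cut.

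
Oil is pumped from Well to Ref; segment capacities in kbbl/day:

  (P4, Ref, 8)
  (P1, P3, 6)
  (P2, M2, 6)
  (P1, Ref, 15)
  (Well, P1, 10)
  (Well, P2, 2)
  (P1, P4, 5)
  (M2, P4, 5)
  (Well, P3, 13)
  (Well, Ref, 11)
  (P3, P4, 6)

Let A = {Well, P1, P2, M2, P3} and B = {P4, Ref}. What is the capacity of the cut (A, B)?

Edges leaving {Well, P1, P2, M2, P3}: Well→Ref (11), P1→P4 (5), P1→Ref (15), M2→P4 (5), P3→P4 (6).
Cut capacity = 11 + 5 + 15 + 5 + 6 = 42.

42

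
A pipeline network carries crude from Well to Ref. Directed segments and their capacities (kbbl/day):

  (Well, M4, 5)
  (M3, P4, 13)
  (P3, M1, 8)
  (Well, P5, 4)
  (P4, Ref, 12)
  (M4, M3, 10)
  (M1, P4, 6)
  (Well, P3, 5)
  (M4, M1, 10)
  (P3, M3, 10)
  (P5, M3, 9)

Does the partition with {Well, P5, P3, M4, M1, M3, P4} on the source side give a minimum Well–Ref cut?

Given cut capacity: 12 = 12.
Augment Well→P5→M3→P4→Ref: bottleneck 4, flow now 4.
Augment Well→P3→M1→P4→Ref: bottleneck 5, flow now 9.
Augment Well→M4→M1→P4→Ref: bottleneck 1, flow now 10.
Augment Well→M4→M3→P4→Ref: bottleneck 2, flow now 12.
No augmenting path remains; maximum flow = 12.
Cut capacity 12 equals the max flow, so it is a minimum cut.

Yes — it is a minimum cut (capacity 12).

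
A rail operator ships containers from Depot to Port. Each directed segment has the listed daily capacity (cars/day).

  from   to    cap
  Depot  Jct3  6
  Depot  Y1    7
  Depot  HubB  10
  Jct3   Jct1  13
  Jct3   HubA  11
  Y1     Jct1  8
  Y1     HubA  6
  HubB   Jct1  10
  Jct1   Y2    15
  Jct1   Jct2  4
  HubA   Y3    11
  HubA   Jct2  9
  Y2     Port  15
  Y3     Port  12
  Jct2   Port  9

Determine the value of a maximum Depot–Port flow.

Augment Depot→Jct3→Jct1→Y2→Port: bottleneck 6, flow now 6.
Augment Depot→Y1→Jct1→Y2→Port: bottleneck 7, flow now 13.
Augment Depot→HubB→Jct1→Y2→Port: bottleneck 2, flow now 15.
Augment Depot→HubB→Jct1→Jct2→Port: bottleneck 4, flow now 19.
Augment Depot→HubB→Jct1→Jct3→HubA→Y3→Port: bottleneck 4, flow now 23. (uses reverse residual edge)
No augmenting path remains; maximum flow = 23.
In the residual graph, reachable from Depot: {Depot}.
Min-cut edges: Depot→Jct3 (6), Depot→Y1 (7), Depot→HubB (10); capacity 6 + 7 + 10 = 23.
This cut is saturated, so no flow can exceed 23.

23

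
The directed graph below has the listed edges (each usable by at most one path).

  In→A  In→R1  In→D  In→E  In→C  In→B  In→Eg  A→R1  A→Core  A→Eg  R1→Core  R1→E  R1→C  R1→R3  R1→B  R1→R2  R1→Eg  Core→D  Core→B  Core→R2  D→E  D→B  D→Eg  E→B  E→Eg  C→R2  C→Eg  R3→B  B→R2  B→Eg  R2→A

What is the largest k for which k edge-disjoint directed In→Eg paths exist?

Assign every edge capacity 1; by Menger, the answer equals the max flow.
Path In→Eg (+1); total 1.
Path In→A→Eg (+1); total 2.
Path In→R1→Eg (+1); total 3.
Path In→D→Eg (+1); total 4.
Path In→E→Eg (+1); total 5.
Path In→C→Eg (+1); total 6.
Path In→B→Eg (+1); total 7.
No residual In→Eg path; max flow = 7.
Certifying cut of size 7: {In→A, In→B, In→C, In→D, In→E, In→Eg, In→R1}.

7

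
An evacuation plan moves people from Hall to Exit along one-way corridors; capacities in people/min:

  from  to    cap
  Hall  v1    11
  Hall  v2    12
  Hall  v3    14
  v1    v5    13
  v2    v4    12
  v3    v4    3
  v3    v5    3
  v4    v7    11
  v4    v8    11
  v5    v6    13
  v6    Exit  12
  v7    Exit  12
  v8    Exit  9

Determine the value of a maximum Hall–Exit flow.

Augment Hall→v1→v5→v6→Exit: bottleneck 11, flow now 11.
Augment Hall→v2→v4→v7→Exit: bottleneck 11, flow now 22.
Augment Hall→v2→v4→v8→Exit: bottleneck 1, flow now 23.
Augment Hall→v3→v4→v8→Exit: bottleneck 3, flow now 26.
Augment Hall→v3→v5→v6→Exit: bottleneck 1, flow now 27.
No augmenting path remains; maximum flow = 27.
In the residual graph, reachable from Hall: {Hall, v1, v3, v5, v6}.
Min-cut edges: Hall→v2 (12), v3→v4 (3), v6→Exit (12); capacity 12 + 3 + 12 = 27.
This cut is saturated, so no flow can exceed 27.

27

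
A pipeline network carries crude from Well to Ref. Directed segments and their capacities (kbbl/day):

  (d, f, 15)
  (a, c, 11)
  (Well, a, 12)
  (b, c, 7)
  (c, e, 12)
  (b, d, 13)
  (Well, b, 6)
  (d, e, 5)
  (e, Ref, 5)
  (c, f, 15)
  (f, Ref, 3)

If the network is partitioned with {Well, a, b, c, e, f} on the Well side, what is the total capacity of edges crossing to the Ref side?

Edges leaving {Well, a, b, c, e, f}: b→d (13), e→Ref (5), f→Ref (3).
Cut capacity = 13 + 5 + 3 = 21.

21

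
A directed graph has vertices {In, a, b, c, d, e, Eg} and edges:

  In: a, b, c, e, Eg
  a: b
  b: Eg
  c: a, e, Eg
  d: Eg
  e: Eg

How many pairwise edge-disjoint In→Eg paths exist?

4

Assign every edge capacity 1; by Menger, the answer equals the max flow.
Path In→Eg (+1); total 1.
Path In→b→Eg (+1); total 2.
Path In→c→Eg (+1); total 3.
Path In→e→Eg (+1); total 4.
No residual In→Eg path; max flow = 4.
Certifying cut of size 4: {In→Eg, In→c, In→e, b→Eg}.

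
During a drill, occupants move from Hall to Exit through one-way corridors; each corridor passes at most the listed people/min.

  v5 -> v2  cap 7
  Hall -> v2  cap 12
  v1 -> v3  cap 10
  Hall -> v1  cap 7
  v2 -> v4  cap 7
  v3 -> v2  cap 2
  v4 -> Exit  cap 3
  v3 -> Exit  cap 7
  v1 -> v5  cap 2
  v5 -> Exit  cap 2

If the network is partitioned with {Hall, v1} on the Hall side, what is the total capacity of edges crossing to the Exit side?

Edges leaving {Hall, v1}: Hall→v2 (12), v1→v3 (10), v1→v5 (2).
Cut capacity = 12 + 10 + 2 = 24.

24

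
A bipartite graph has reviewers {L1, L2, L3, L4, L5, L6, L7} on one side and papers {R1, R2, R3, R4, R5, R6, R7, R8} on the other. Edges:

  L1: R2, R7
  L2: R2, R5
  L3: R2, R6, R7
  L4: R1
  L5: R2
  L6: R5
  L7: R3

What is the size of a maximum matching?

6

Unit-capacity flow: source→left, listed edges, right→sink; max matching = max flow.
Augmenting path L1→R2 (+1); matched 1.
Augmenting path L2→R5 (+1); matched 2.
Augmenting path L3→R6 (+1); matched 3.
Augmenting path L4→R1 (+1); matched 4.
Augmenting path L7→R3 (+1); matched 5.
Augmenting path L5→R2→L1→R7 (+1); matched 6.
No augmenting path remains; maximum matching = 6.
König certificate: {L1, L3, L4, L7, R2, R5} is a vertex cover of size 6 (every listed pair touches it), so no matching can be larger.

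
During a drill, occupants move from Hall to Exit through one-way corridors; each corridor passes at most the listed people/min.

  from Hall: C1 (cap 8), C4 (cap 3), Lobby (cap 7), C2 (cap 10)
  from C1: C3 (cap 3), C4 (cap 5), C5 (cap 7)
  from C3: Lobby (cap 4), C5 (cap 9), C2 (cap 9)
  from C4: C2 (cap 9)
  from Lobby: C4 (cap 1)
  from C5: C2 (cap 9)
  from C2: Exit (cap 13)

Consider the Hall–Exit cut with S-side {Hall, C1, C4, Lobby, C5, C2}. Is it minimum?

No — its capacity is 16, but the minimum cut has capacity 13.

Given cut capacity: 3 + 13 = 16.
Augment Hall→C2→Exit: bottleneck 10, flow now 10.
Augment Hall→C4→C2→Exit: bottleneck 3, flow now 13.
No augmenting path remains; maximum flow = 13.
In the residual graph, reachable from Hall: {Hall, C1, C3, C4, Lobby, C5, C2}.
Min-cut edges: C2→Exit (13); capacity 13 = 13.
Cut capacity 16 exceeds the max flow 13, so it is not minimum.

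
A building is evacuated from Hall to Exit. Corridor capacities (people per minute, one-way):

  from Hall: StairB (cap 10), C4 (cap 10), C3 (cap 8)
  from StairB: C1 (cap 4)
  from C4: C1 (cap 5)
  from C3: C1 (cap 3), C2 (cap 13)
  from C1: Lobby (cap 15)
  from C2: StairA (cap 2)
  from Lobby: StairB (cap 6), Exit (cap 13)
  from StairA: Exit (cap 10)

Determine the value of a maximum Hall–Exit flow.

14

Augment Hall→StairB→C1→Lobby→Exit: bottleneck 4, flow now 4.
Augment Hall→C4→C1→Lobby→Exit: bottleneck 5, flow now 9.
Augment Hall→C3→C1→Lobby→Exit: bottleneck 3, flow now 12.
Augment Hall→C3→C2→StairA→Exit: bottleneck 2, flow now 14.
No augmenting path remains; maximum flow = 14.
In the residual graph, reachable from Hall: {Hall, StairB, C4, C3, C2}.
Min-cut edges: StairB→C1 (4), C4→C1 (5), C3→C1 (3), C2→StairA (2); capacity 4 + 5 + 3 + 2 = 14.
This cut is saturated, so no flow can exceed 14.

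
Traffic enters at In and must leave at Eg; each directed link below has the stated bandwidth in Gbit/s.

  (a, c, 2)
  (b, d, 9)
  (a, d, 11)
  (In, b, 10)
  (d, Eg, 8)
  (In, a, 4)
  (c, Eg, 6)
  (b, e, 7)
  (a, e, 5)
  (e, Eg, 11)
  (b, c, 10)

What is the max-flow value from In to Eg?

Augment In→a→c→Eg: bottleneck 2, flow now 2.
Augment In→a→d→Eg: bottleneck 2, flow now 4.
Augment In→b→c→Eg: bottleneck 4, flow now 8.
Augment In→b→d→Eg: bottleneck 6, flow now 14.
No augmenting path remains; maximum flow = 14.
In the residual graph, reachable from In: {In}.
Min-cut edges: In→a (4), In→b (10); capacity 4 + 10 = 14.
This cut is saturated, so no flow can exceed 14.

14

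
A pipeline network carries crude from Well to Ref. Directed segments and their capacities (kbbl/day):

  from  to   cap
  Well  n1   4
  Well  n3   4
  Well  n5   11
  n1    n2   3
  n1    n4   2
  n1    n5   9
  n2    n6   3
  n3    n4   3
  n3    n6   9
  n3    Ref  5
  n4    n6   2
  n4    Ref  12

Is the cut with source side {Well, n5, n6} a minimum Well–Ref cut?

Given cut capacity: 4 + 4 = 8.
Augment Well→n3→Ref: bottleneck 4, flow now 4.
Augment Well→n1→n4→Ref: bottleneck 2, flow now 6.
No augmenting path remains; maximum flow = 6.
In the residual graph, reachable from Well: {Well, n1, n2, n5, n6}.
Min-cut edges: Well→n3 (4), n1→n4 (2); capacity 4 + 2 = 6.
Cut capacity 8 exceeds the max flow 6, so it is not minimum.

No — its capacity is 8, but the minimum cut has capacity 6.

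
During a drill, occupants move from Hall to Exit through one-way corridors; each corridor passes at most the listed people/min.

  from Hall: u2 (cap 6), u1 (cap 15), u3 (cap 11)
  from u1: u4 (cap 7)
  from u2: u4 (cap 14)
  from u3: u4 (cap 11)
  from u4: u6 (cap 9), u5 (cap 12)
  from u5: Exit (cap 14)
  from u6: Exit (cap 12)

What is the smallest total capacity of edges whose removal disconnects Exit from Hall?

21

Augment Hall→u1→u4→u5→Exit: bottleneck 7, flow now 7.
Augment Hall→u2→u4→u5→Exit: bottleneck 5, flow now 12.
Augment Hall→u2→u4→u6→Exit: bottleneck 1, flow now 13.
Augment Hall→u3→u4→u6→Exit: bottleneck 8, flow now 21.
No augmenting path remains; maximum flow = 21.
By max-flow min-cut, the minimum cut capacity equals the max flow.
In the residual graph, reachable from Hall: {Hall, u1, u2, u3, u4}.
Min-cut edges: u4→u5 (12), u4→u6 (9); capacity 12 + 9 = 21.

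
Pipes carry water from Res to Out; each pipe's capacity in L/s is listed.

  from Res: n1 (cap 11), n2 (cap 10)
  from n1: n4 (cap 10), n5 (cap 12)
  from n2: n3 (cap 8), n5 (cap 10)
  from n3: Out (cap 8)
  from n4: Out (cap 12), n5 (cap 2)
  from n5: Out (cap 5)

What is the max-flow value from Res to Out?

21

Augment Res→n1→n4→Out: bottleneck 10, flow now 10.
Augment Res→n1→n5→Out: bottleneck 1, flow now 11.
Augment Res→n2→n3→Out: bottleneck 8, flow now 19.
Augment Res→n2→n5→Out: bottleneck 2, flow now 21.
No augmenting path remains; maximum flow = 21.
In the residual graph, reachable from Res: {Res}.
Min-cut edges: Res→n1 (11), Res→n2 (10); capacity 11 + 10 = 21.
This cut is saturated, so no flow can exceed 21.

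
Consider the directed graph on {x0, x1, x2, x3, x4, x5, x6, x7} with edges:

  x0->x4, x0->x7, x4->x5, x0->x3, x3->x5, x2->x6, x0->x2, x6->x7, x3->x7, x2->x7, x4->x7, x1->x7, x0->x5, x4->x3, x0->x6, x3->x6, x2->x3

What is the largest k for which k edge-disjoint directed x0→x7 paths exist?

5

Assign every edge capacity 1; by Menger, the answer equals the max flow.
Path x0→x7 (+1); total 1.
Path x0→x2→x7 (+1); total 2.
Path x0→x3→x7 (+1); total 3.
Path x0→x4→x7 (+1); total 4.
Path x0→x6→x7 (+1); total 5.
No residual x0→x7 path; max flow = 5.
Certifying cut of size 5: {x0→x2, x0→x3, x0→x4, x0→x6, x0→x7}.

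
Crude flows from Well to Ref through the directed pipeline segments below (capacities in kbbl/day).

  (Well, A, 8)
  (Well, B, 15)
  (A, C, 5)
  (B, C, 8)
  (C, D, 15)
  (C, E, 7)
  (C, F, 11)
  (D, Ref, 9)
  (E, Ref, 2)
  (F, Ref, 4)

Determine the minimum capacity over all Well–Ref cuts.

13

Augment Well→A→C→D→Ref: bottleneck 5, flow now 5.
Augment Well→B→C→D→Ref: bottleneck 4, flow now 9.
Augment Well→B→C→E→Ref: bottleneck 2, flow now 11.
Augment Well→B→C→F→Ref: bottleneck 2, flow now 13.
No augmenting path remains; maximum flow = 13.
By max-flow min-cut, the minimum cut capacity equals the max flow.
In the residual graph, reachable from Well: {Well, A, B}.
Min-cut edges: A→C (5), B→C (8); capacity 5 + 8 = 13.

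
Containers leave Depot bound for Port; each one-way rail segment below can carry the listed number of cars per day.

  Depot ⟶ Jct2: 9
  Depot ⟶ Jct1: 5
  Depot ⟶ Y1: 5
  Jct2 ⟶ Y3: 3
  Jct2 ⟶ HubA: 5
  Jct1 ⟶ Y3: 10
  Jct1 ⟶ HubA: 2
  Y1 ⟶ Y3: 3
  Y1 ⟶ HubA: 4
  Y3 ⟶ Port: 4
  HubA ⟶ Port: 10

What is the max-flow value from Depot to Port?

14

Augment Depot→Jct2→Y3→Port: bottleneck 3, flow now 3.
Augment Depot→Jct2→HubA→Port: bottleneck 5, flow now 8.
Augment Depot→Jct1→Y3→Port: bottleneck 1, flow now 9.
Augment Depot→Jct1→HubA→Port: bottleneck 2, flow now 11.
Augment Depot→Y1→HubA→Port: bottleneck 3, flow now 14.
No augmenting path remains; maximum flow = 14.
In the residual graph, reachable from Depot: {Depot, Jct2, Jct1, Y1, Y3, HubA}.
Min-cut edges: Y3→Port (4), HubA→Port (10); capacity 4 + 10 = 14.
This cut is saturated, so no flow can exceed 14.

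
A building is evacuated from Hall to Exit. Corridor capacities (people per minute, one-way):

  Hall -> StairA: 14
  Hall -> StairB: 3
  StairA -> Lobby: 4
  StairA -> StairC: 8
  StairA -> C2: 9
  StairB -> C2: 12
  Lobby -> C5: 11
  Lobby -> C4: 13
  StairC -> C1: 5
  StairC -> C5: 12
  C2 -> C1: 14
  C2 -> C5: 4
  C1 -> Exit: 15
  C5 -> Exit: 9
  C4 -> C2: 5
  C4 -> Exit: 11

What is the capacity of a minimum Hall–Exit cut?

Augment Hall→StairA→Lobby→C5→Exit: bottleneck 4, flow now 4.
Augment Hall→StairA→StairC→C1→Exit: bottleneck 5, flow now 9.
Augment Hall→StairA→StairC→C5→Exit: bottleneck 3, flow now 12.
Augment Hall→StairA→C2→C1→Exit: bottleneck 2, flow now 14.
Augment Hall→StairB→C2→C1→Exit: bottleneck 3, flow now 17.
No augmenting path remains; maximum flow = 17.
By max-flow min-cut, the minimum cut capacity equals the max flow.
In the residual graph, reachable from Hall: {Hall}.
Min-cut edges: Hall→StairA (14), Hall→StairB (3); capacity 14 + 3 = 17.

17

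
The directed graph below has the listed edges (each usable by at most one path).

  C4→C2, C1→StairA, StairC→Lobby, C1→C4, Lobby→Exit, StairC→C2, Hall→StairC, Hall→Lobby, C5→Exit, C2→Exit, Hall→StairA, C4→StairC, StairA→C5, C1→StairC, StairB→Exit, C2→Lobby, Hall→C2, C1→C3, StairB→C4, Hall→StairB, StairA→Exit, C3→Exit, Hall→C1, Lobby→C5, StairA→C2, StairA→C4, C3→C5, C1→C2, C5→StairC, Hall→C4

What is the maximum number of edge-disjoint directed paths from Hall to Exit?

6

Assign every edge capacity 1; by Menger, the answer equals the max flow.
Path Hall→StairB→Exit (+1); total 1.
Path Hall→StairA→Exit (+1); total 2.
Path Hall→C2→Exit (+1); total 3.
Path Hall→Lobby→Exit (+1); total 4.
Path Hall→C1→C3→Exit (+1); total 5.
Path Hall→StairC→Lobby→C5→Exit (+1); total 6.
No residual Hall→Exit path; max flow = 6.
Certifying cut of size 6: {C2→Exit, Hall→C1, Hall→StairA, Hall→StairB, Lobby→C5, Lobby→Exit}.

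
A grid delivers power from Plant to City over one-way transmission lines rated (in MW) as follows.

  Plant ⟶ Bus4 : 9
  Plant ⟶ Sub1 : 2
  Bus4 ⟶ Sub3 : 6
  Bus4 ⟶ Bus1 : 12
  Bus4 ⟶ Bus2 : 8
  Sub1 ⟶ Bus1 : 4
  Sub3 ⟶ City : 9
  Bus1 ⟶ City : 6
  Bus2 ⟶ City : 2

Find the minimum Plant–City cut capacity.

Augment Plant→Bus4→Sub3→City: bottleneck 6, flow now 6.
Augment Plant→Bus4→Bus1→City: bottleneck 3, flow now 9.
Augment Plant→Sub1→Bus1→City: bottleneck 2, flow now 11.
No augmenting path remains; maximum flow = 11.
By max-flow min-cut, the minimum cut capacity equals the max flow.
In the residual graph, reachable from Plant: {Plant}.
Min-cut edges: Plant→Bus4 (9), Plant→Sub1 (2); capacity 9 + 2 = 11.

11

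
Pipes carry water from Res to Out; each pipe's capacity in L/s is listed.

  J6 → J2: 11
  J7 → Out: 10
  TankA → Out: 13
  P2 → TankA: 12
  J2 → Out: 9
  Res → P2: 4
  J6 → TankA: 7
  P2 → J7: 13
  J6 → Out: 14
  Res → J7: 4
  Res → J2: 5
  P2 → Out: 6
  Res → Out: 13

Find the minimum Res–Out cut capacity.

26

Augment Res→Out: bottleneck 13, flow now 13.
Augment Res→P2→Out: bottleneck 4, flow now 17.
Augment Res→J7→Out: bottleneck 4, flow now 21.
Augment Res→J2→Out: bottleneck 5, flow now 26.
No augmenting path remains; maximum flow = 26.
By max-flow min-cut, the minimum cut capacity equals the max flow.
In the residual graph, reachable from Res: {Res}.
Min-cut edges: Res→P2 (4), Res→J7 (4), Res→J2 (5), Res→Out (13); capacity 4 + 4 + 5 + 13 = 26.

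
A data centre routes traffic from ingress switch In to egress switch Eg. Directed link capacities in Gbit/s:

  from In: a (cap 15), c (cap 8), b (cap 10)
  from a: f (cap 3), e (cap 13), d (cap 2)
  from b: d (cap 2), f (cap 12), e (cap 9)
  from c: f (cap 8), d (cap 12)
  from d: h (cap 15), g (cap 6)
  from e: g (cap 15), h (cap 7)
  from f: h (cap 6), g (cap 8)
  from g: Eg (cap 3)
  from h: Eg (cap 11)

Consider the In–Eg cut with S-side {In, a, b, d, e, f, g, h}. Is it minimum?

No — its capacity is 22, but the minimum cut has capacity 14.

Given cut capacity: 8 + 3 + 11 = 22.
Augment In→a→d→g→Eg: bottleneck 2, flow now 2.
Augment In→a→e→g→Eg: bottleneck 1, flow now 3.
Augment In→a→e→h→Eg: bottleneck 7, flow now 10.
Augment In→a→f→h→Eg: bottleneck 3, flow now 13.
Augment In→b→d→h→Eg: bottleneck 1, flow now 14.
No augmenting path remains; maximum flow = 14.
In the residual graph, reachable from In: {In, a, b, c, d, e, f, g, h}.
Min-cut edges: g→Eg (3), h→Eg (11); capacity 3 + 11 = 14.
Cut capacity 22 exceeds the max flow 14, so it is not minimum.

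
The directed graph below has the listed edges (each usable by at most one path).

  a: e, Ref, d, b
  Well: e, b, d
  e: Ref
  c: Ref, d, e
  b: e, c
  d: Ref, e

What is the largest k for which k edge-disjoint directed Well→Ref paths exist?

Assign every edge capacity 1; by Menger, the answer equals the max flow.
Path Well→d→Ref (+1); total 1.
Path Well→e→Ref (+1); total 2.
Path Well→b→c→Ref (+1); total 3.
No residual Well→Ref path; max flow = 3.
Certifying cut of size 3: {Well→b, Well→d, Well→e}.

3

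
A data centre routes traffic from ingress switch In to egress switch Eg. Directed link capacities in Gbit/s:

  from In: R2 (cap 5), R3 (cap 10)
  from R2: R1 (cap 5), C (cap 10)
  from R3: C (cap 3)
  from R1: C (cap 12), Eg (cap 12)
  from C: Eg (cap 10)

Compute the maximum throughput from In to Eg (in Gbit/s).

Augment In→R2→R1→Eg: bottleneck 5, flow now 5.
Augment In→R3→C→Eg: bottleneck 3, flow now 8.
No augmenting path remains; maximum flow = 8.
In the residual graph, reachable from In: {In, R3}.
Min-cut edges: In→R2 (5), R3→C (3); capacity 5 + 3 = 8.
This cut is saturated, so no flow can exceed 8.

8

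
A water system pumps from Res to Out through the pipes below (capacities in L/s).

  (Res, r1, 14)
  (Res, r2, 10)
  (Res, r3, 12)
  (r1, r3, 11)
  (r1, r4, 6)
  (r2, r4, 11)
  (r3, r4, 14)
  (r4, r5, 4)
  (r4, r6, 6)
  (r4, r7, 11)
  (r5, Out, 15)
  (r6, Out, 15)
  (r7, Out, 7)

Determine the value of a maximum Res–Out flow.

Augment Res→r1→r4→r5→Out: bottleneck 4, flow now 4.
Augment Res→r1→r4→r6→Out: bottleneck 2, flow now 6.
Augment Res→r2→r4→r6→Out: bottleneck 4, flow now 10.
Augment Res→r2→r4→r7→Out: bottleneck 6, flow now 16.
Augment Res→r3→r4→r7→Out: bottleneck 1, flow now 17.
No augmenting path remains; maximum flow = 17.
In the residual graph, reachable from Res: {Res, r1, r2, r3, r4, r7}.
Min-cut edges: r4→r5 (4), r4→r6 (6), r7→Out (7); capacity 4 + 6 + 7 = 17.
This cut is saturated, so no flow can exceed 17.

17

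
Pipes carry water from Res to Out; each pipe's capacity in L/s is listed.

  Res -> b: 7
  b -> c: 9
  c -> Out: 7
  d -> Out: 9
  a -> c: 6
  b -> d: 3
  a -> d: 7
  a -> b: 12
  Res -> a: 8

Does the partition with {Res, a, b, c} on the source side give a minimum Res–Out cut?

No — its capacity is 17, but the minimum cut has capacity 15.

Given cut capacity: 7 + 3 + 7 = 17.
Augment Res→a→c→Out: bottleneck 6, flow now 6.
Augment Res→a→d→Out: bottleneck 2, flow now 8.
Augment Res→b→c→Out: bottleneck 1, flow now 9.
Augment Res→b→d→Out: bottleneck 3, flow now 12.
Augment Res→b→c→a→d→Out: bottleneck 3, flow now 15. (uses reverse residual edge)
No augmenting path remains; maximum flow = 15.
In the residual graph, reachable from Res: {Res}.
Min-cut edges: Res→a (8), Res→b (7); capacity 8 + 7 = 15.
Cut capacity 17 exceeds the max flow 15, so it is not minimum.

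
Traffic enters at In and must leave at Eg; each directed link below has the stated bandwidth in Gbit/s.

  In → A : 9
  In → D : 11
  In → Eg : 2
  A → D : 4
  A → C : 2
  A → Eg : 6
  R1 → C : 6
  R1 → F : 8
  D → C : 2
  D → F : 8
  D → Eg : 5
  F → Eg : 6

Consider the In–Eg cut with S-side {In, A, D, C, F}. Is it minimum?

Given cut capacity: 2 + 6 + 5 + 6 = 19.
Augment In→Eg: bottleneck 2, flow now 2.
Augment In→A→Eg: bottleneck 6, flow now 8.
Augment In→D→Eg: bottleneck 5, flow now 13.
Augment In→D→F→Eg: bottleneck 6, flow now 19.
No augmenting path remains; maximum flow = 19.
Cut capacity 19 equals the max flow, so it is a minimum cut.

Yes — it is a minimum cut (capacity 19).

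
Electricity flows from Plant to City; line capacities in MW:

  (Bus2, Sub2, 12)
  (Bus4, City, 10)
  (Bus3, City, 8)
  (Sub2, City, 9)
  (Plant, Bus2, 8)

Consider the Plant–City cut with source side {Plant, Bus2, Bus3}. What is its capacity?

20

Edges leaving {Plant, Bus2, Bus3}: Bus2→Sub2 (12), Bus3→City (8).
Cut capacity = 12 + 8 = 20.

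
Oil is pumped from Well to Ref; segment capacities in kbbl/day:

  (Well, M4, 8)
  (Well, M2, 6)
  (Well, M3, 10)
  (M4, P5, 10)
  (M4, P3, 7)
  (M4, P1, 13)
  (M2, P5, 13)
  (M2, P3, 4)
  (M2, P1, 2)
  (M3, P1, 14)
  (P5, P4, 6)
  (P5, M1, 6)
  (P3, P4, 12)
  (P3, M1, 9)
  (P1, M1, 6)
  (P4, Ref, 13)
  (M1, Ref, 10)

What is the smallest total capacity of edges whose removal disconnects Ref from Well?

Augment Well→M4→P5→P4→Ref: bottleneck 6, flow now 6.
Augment Well→M4→P5→M1→Ref: bottleneck 2, flow now 8.
Augment Well→M2→P5→M1→Ref: bottleneck 4, flow now 12.
Augment Well→M2→P3→P4→Ref: bottleneck 2, flow now 14.
Augment Well→M3→P1→M1→Ref: bottleneck 4, flow now 18.
Augment Well→M3→P1→M1→P5→M4→P3→P4→Ref: bottleneck 2, flow now 20. (uses reverse residual edge)
No augmenting path remains; maximum flow = 20.
By max-flow min-cut, the minimum cut capacity equals the max flow.
In the residual graph, reachable from Well: {Well, M3, P1}.
Min-cut edges: Well→M4 (8), Well→M2 (6), P1→M1 (6); capacity 8 + 6 + 6 = 20.

20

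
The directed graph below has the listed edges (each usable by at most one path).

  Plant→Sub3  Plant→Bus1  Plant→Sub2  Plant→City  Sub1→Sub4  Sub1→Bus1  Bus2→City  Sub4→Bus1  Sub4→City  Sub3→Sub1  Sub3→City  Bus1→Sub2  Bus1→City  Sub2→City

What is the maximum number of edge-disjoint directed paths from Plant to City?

Assign every edge capacity 1; by Menger, the answer equals the max flow.
Path Plant→City (+1); total 1.
Path Plant→Sub3→City (+1); total 2.
Path Plant→Bus1→City (+1); total 3.
Path Plant→Sub2→City (+1); total 4.
No residual Plant→City path; max flow = 4.
Certifying cut of size 4: {Plant→Bus1, Plant→City, Plant→Sub2, Plant→Sub3}.

4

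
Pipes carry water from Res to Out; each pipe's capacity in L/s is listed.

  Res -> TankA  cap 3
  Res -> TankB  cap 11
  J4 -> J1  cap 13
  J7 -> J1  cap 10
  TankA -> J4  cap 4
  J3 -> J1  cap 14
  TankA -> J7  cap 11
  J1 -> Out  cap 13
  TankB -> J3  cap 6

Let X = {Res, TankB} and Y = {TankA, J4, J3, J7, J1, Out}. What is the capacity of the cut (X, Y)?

Edges leaving {Res, TankB}: Res→TankA (3), TankB→J3 (6).
Cut capacity = 3 + 6 = 9.

9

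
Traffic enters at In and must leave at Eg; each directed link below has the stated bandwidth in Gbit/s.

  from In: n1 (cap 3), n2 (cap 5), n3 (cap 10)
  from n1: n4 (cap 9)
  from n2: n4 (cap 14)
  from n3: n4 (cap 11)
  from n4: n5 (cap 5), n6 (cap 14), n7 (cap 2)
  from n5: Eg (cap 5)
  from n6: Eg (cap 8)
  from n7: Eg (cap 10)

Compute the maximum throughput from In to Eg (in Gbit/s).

15

Augment In→n1→n4→n5→Eg: bottleneck 3, flow now 3.
Augment In→n2→n4→n5→Eg: bottleneck 2, flow now 5.
Augment In→n2→n4→n6→Eg: bottleneck 3, flow now 8.
Augment In→n3→n4→n6→Eg: bottleneck 5, flow now 13.
Augment In→n3→n4→n7→Eg: bottleneck 2, flow now 15.
No augmenting path remains; maximum flow = 15.
In the residual graph, reachable from In: {In, n1, n2, n3, n4, n6}.
Min-cut edges: n4→n5 (5), n4→n7 (2), n6→Eg (8); capacity 5 + 2 + 8 = 15.
This cut is saturated, so no flow can exceed 15.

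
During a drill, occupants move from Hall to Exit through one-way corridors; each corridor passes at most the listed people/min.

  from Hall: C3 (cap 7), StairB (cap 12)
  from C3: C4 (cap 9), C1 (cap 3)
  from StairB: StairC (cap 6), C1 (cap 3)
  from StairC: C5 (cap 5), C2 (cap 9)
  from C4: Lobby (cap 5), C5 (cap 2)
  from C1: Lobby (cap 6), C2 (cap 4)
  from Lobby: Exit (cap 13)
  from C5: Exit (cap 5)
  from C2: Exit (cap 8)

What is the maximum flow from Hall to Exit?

16

Augment Hall→C3→C4→Lobby→Exit: bottleneck 5, flow now 5.
Augment Hall→C3→C4→C5→Exit: bottleneck 2, flow now 7.
Augment Hall→StairB→StairC→C5→Exit: bottleneck 3, flow now 10.
Augment Hall→StairB→StairC→C2→Exit: bottleneck 3, flow now 13.
Augment Hall→StairB→C1→Lobby→Exit: bottleneck 3, flow now 16.
No augmenting path remains; maximum flow = 16.
In the residual graph, reachable from Hall: {Hall, StairB}.
Min-cut edges: Hall→C3 (7), StairB→StairC (6), StairB→C1 (3); capacity 7 + 6 + 3 = 16.
This cut is saturated, so no flow can exceed 16.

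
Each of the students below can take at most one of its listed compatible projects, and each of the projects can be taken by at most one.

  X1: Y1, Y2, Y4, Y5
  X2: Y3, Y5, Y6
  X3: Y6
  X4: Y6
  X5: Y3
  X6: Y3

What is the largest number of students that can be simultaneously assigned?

4

Unit-capacity flow: source→left, listed edges, right→sink; max matching = max flow.
Augmenting path X1→Y1 (+1); matched 1.
Augmenting path X2→Y3 (+1); matched 2.
Augmenting path X3→Y6 (+1); matched 3.
Augmenting path X5→Y3→X2→Y5 (+1); matched 4.
No augmenting path remains; maximum matching = 4.
König certificate: {X1, X2, Y3, Y6} is a vertex cover of size 4 (every listed pair touches it), so no matching can be larger.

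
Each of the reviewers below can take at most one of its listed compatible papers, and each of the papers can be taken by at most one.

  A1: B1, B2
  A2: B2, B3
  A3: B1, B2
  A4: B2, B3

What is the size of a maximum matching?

Unit-capacity flow: source→left, listed edges, right→sink; max matching = max flow.
Augmenting path A1→B1 (+1); matched 1.
Augmenting path A2→B2 (+1); matched 2.
Augmenting path A4→B3 (+1); matched 3.
No augmenting path remains; maximum matching = 3.
König certificate: {B1, B2, B3} is a vertex cover of size 3 (every listed pair touches it), so no matching can be larger.

3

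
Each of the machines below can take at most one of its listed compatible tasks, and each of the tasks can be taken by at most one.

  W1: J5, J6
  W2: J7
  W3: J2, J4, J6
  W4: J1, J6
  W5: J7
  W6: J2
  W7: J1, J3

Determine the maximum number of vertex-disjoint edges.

Unit-capacity flow: source→left, listed edges, right→sink; max matching = max flow.
Augmenting path W1→J5 (+1); matched 1.
Augmenting path W2→J7 (+1); matched 2.
Augmenting path W3→J2 (+1); matched 3.
Augmenting path W4→J1 (+1); matched 4.
Augmenting path W7→J3 (+1); matched 5.
Augmenting path W6→J2→W3→J4 (+1); matched 6.
No augmenting path remains; maximum matching = 6.
König certificate: {W1, W3, W4, W6, W7, J7} is a vertex cover of size 6 (every listed pair touches it), so no matching can be larger.

6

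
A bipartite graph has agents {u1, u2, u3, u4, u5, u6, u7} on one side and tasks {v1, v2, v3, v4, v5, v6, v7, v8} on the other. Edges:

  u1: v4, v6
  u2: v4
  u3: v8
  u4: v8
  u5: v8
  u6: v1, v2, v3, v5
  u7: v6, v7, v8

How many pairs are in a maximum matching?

5

Unit-capacity flow: source→left, listed edges, right→sink; max matching = max flow.
Augmenting path u1→v4 (+1); matched 1.
Augmenting path u3→v8 (+1); matched 2.
Augmenting path u6→v1 (+1); matched 3.
Augmenting path u7→v6 (+1); matched 4.
Augmenting path u2→v4→u1→v6→u7→v7 (+1); matched 5.
No augmenting path remains; maximum matching = 5.
König certificate: {u1, u2, u6, u7, v8} is a vertex cover of size 5 (every listed pair touches it), so no matching can be larger.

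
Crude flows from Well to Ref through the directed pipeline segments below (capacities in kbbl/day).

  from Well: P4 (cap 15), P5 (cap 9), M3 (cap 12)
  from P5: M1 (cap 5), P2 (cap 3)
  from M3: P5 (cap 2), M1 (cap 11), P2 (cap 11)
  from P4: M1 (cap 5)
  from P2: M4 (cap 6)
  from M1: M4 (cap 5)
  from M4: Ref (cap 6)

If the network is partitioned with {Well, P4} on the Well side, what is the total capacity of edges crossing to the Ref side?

26

Edges leaving {Well, P4}: Well→P5 (9), Well→M3 (12), P4→M1 (5).
Cut capacity = 9 + 12 + 5 = 26.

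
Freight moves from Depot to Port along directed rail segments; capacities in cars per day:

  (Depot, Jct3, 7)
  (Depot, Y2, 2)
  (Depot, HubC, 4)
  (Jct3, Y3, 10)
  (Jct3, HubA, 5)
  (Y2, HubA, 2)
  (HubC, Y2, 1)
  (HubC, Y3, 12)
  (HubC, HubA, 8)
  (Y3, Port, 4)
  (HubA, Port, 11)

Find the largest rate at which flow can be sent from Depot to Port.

Augment Depot→Jct3→Y3→Port: bottleneck 4, flow now 4.
Augment Depot→Jct3→HubA→Port: bottleneck 3, flow now 7.
Augment Depot→Y2→HubA→Port: bottleneck 2, flow now 9.
Augment Depot→HubC→HubA→Port: bottleneck 4, flow now 13.
No augmenting path remains; maximum flow = 13.
In the residual graph, reachable from Depot: {Depot}.
Min-cut edges: Depot→Jct3 (7), Depot→Y2 (2), Depot→HubC (4); capacity 7 + 2 + 4 = 13.
This cut is saturated, so no flow can exceed 13.

13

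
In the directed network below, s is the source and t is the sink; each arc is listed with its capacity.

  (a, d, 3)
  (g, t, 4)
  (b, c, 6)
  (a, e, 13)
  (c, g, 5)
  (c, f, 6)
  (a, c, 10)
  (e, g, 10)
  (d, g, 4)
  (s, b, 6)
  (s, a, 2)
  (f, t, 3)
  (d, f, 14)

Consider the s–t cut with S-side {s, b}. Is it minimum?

Given cut capacity: 2 + 6 = 8.
Augment s→a→c→f→t: bottleneck 2, flow now 2.
Augment s→b→c→f→t: bottleneck 1, flow now 3.
Augment s→b→c→g→t: bottleneck 4, flow now 7.
No augmenting path remains; maximum flow = 7.
In the residual graph, reachable from s: {s, a, b, c, d, e, f, g}.
Min-cut edges: f→t (3), g→t (4); capacity 3 + 4 = 7.
Cut capacity 8 exceeds the max flow 7, so it is not minimum.

No — its capacity is 8, but the minimum cut has capacity 7.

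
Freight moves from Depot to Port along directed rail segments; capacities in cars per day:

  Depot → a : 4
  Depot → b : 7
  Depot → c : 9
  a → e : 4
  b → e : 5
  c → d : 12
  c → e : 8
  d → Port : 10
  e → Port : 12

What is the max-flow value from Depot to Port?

Augment Depot→a→e→Port: bottleneck 4, flow now 4.
Augment Depot→b→e→Port: bottleneck 5, flow now 9.
Augment Depot→c→d→Port: bottleneck 9, flow now 18.
No augmenting path remains; maximum flow = 18.
In the residual graph, reachable from Depot: {Depot, b}.
Min-cut edges: Depot→a (4), Depot→c (9), b→e (5); capacity 4 + 9 + 5 = 18.
This cut is saturated, so no flow can exceed 18.

18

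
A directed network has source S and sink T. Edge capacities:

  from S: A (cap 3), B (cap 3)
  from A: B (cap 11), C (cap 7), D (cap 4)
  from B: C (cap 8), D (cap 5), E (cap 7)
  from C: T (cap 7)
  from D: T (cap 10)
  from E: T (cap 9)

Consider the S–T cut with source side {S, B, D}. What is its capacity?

28

Edges leaving {S, B, D}: S→A (3), B→C (8), B→E (7), D→T (10).
Cut capacity = 3 + 8 + 7 + 10 = 28.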